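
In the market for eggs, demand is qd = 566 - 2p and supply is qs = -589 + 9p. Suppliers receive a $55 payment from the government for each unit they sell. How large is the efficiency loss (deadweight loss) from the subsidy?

Deadweight loss = $2475

Pre-subsidy: 566 - 2p = -589 + 9p gives p* = 105, q* = 356.
With the subsidy, sellers receive ps = pb + 55 for each unit, where pb is the price buyers pay.
Supply in terms of pb becomes qs = -589 + 9(pb + 55) = -94 + 9pb. Setting this equal to demand: 566 - 2pb = -94 + 9pb, so pb = 60.
Sellers receive ps = 60 + 55 = 115; q' = 566 − 2·60 = 446.
The subsidy expands output by 446 − 356 = 90 past the efficient level; on those units the gap between marginal cost and willingness to pay runs from 0 up to 55.
DWL = ½ × 55 × 90 = 2475.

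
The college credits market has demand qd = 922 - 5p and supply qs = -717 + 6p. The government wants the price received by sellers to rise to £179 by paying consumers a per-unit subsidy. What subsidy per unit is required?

Required subsidy s = £66 per unit

At a seller price of 179, quantity supplied is -717 + 6·179 = 357.
Buyers absorb 357 only when they pay pb with 922 − 5·pb = 357, i.e. pb = 113.
s = ps − pb = 179 − 113 = 66.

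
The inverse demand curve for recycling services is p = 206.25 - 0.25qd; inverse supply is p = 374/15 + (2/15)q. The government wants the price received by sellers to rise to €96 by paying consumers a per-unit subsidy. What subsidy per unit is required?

Required subsidy s = €23 per unit

At a seller price of 96, quantity supplied is -187 + 7.5·96 = 533.
Buyers absorb 533 only when they pay pb = 206.25 − 0.25·533 = 73.
s = ps − pb = 96 − 73 = 23.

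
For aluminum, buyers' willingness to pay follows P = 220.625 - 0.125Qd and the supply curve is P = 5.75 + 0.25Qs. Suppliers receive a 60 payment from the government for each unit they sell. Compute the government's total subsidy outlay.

Government cost = 43980

Pre-subsidy: 220.625 - 0.125Q = 5.75 + 0.25Q gives Q* = 573 and P* = 149.
With the subsidy, sellers receive Ps = Pb + 60 for each unit, where Pb is the price buyers pay.
On the curves, Pb = 220.625 - 0.125Q and Ps = 5.75 + 0.25Q; the wedge Ps − Pb = 60 gives 5.75 + 0.25Q − (220.625 - 0.125Q) = 60, so Q' = 733.
Then Pb = 220.625 − 0.125·733 = 129 and Ps = 5.75 + 0.25·733 = 189.
Government outlay = subsidy × quantity = 60 × 733 = 43980.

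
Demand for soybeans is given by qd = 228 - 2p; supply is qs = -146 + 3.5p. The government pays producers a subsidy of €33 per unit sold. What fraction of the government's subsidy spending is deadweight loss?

DWL / government spending = 21/134

Pre-subsidy: 228 - 2p = -146 + 3.5p gives p* = 68, q* = 92.
With the subsidy, sellers receive ps = pb + 33 for each unit, where pb is the price buyers pay.
Supply in terms of pb becomes qs = -146 + 3.5(pb + 33) = -30.5 + 3.5pb. Setting this equal to demand: 228 - 2pb = -30.5 + 3.5pb, so pb = 47.
Sellers receive ps = 47 + 33 = 80; q' = 228 − 2·47 = 134.
ΔCS = ½(92 + 134)(68 − 47) = 2373; ΔPS = ½(92 + 134)(80 − 68) = 1356.
Government spending = 33 × 134 = 4422.
DWL = ½ × 33 × (134 − 92) = 693; fraction = 693 / 4422 = 21/134.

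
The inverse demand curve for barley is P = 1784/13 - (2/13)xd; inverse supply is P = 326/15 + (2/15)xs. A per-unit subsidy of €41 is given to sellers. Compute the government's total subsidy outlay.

Pre-subsidy: 1784/13 - (2/13)x = 326/15 + (2/15)x gives x* = 11261/28 and P* = 1055/14.
With the subsidy, sellers receive Ps = Pb + 41 for each unit, where Pb is the price buyers pay.
On the curves, Pb = 1784/13 - (2/13)x and Ps = 326/15 + (2/15)x; the wedge Ps − Pb = 41 gives 326/15 + (2/15)x − (1784/13 - (2/13)x) = 41, so x' = 30517/56.
Then Pb = 1784/13 − (2/13)·(30517/56) = 1495/28 and Ps = 326/15 + (2/15)·(30517/56) = 2643/28.
Government outlay = subsidy × quantity = 41 × 30517/56 = 1251197/56.

Government cost = 1251197/56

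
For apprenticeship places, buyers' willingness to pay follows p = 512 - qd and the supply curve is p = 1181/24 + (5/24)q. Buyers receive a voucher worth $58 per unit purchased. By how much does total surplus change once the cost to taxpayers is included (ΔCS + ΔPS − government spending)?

Net change in total surplus = -$1392

Pre-subsidy: 512 - q = 1181/24 + (5/24)q gives q* = 383 and p* = 129.
With the rebate, buyers effectively pay pb = ps − 58, where ps is the price sellers receive.
On the curves, pb = 512 - q and ps = 1181/24 + (5/24)q; the wedge ps − pb = 58 gives 1181/24 + (5/24)q − (512 - q) = 58, so q' = 431.
Then pb = 512 − 1·431 = 81 and ps = 1181/24 + (5/24)·431 = 139.
ΔCS = ½(383 + 431)(129 − 81) = 19536; ΔPS = ½(383 + 431)(139 − 129) = 4070.
Government spending = 58 × 431 = 24998.
Net change = 19536 + 4070 − 24998 = -1392. The loss equals the DWL triangle ½·58·48.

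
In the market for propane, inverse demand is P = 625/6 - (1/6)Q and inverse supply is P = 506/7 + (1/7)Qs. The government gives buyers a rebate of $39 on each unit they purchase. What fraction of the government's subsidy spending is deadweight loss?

Pre-subsidy: 625/6 - (1/6)Q = 506/7 + (1/7)Q gives Q* = 103 and P* = 87.
With the rebate, buyers effectively pay Pb = Ps − 39, where Ps is the price sellers receive.
On the curves, Pb = 625/6 - (1/6)Q and Ps = 506/7 + (1/7)Q; the wedge Ps − Pb = 39 gives 506/7 + (1/7)Q − (625/6 - (1/6)Q) = 39, so Q' = 229.
Then Pb = 625/6 − (1/6)·229 = 66 and Ps = 506/7 + (1/7)·229 = 105.
ΔCS = ½(103 + 229)(87 − 66) = 3486; ΔPS = ½(103 + 229)(105 − 87) = 2988.
Government spending = 39 × 229 = 8931.
DWL = ½ × 39 × (229 − 103) = 2457; fraction = 2457 / 8931 = 63/229.

DWL / government spending = 63/229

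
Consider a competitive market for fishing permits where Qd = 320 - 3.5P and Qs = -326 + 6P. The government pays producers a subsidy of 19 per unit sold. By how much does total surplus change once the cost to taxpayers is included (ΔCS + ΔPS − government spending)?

Net change in total surplus = -399

Pre-subsidy: 320 - 3.5P = -326 + 6P gives P* = 68, Q* = 82.
With the subsidy, sellers receive Ps = Pb + 19 for each unit, where Pb is the price buyers pay.
Supply in terms of Pb becomes Qs = -326 + 6(Pb + 19) = -212 + 6Pb. Setting this equal to demand: 320 - 3.5Pb = -212 + 6Pb, so Pb = 56.
Sellers receive Ps = 56 + 19 = 75; Q' = 320 − 3.5·56 = 124.
ΔCS = ½(82 + 124)(68 − 56) = 1236; ΔPS = ½(82 + 124)(75 − 68) = 721.
Government spending = 19 × 124 = 2356.
Net change = 1236 + 721 − 2356 = -399. The loss equals the DWL triangle ½·19·42.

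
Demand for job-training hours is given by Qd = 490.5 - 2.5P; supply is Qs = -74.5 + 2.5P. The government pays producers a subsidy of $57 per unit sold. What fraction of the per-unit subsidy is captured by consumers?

Pre-subsidy: 490.5 - 2.5P = -74.5 + 2.5P gives P* = 113, Q* = 208.
With the subsidy, sellers receive Ps = Pb + 57 for each unit, where Pb is the price buyers pay.
Supply in terms of Pb becomes Qs = -74.5 + 2.5(Pb + 57) = 68 + 2.5Pb. Setting this equal to demand: 490.5 - 2.5Pb = 68 + 2.5Pb, so Pb = 84.5.
Sellers receive Ps = 84.5 + 57 = 141.5; Q' = 490.5 − 2.5·84.5 = 279.25.
Buyers' price falls by P* − Pb = 113 − 84.5 = 28.5; sellers' price rises by Ps − P* = 141.5 − 113 = 28.5.
So consumers capture 28.5/57 = 0.5 of each unit of subsidy.

Consumer share = 0.5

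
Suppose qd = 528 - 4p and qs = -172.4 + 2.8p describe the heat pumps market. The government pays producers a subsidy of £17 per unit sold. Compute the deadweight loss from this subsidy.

Pre-subsidy: 528 - 4p = -172.4 + 2.8p gives p* = 103, q* = 116.
With the subsidy, sellers receive ps = pb + 17 for each unit, where pb is the price buyers pay.
Supply in terms of pb becomes qs = -172.4 + 2.8(pb + 17) = -124.8 + 2.8pb. Setting this equal to demand: 528 - 4pb = -124.8 + 2.8pb, so pb = 96.
Sellers receive ps = 96 + 17 = 113; q' = 528 − 4·96 = 144.
The subsidy expands output by 144 − 116 = 28 past the efficient level; on those units the gap between marginal cost and willingness to pay runs from 0 up to 17.
DWL = ½ × 17 × 28 = 238.

Deadweight loss = £238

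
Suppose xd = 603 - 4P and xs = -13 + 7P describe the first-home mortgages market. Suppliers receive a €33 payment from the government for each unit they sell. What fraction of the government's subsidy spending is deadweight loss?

Pre-subsidy: 603 - 4P = -13 + 7P gives P* = 56, x* = 379.
With the subsidy, sellers receive Ps = Pb + 33 for each unit, where Pb is the price buyers pay.
Supply in terms of Pb becomes xs = -13 + 7(Pb + 33) = 218 + 7Pb. Setting this equal to demand: 603 - 4Pb = 218 + 7Pb, so Pb = 35.
Sellers receive Ps = 35 + 33 = 68; x' = 603 − 4·35 = 463.
ΔCS = ½(379 + 463)(56 − 35) = 8841; ΔPS = ½(379 + 463)(68 − 56) = 5052.
Government spending = 33 × 463 = 15279.
DWL = ½ × 33 × (463 − 379) = 1386; fraction = 1386 / 15279 = 42/463.

DWL / government spending = 42/463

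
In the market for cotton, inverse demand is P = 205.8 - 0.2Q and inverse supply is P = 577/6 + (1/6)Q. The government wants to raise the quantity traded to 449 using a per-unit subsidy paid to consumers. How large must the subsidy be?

At Q = 449, from the demand curve buyers pay Pb = 205.8 − 0.2·449 = 116; from the supply curve sellers need Ps = 577/6 + (1/6)·449 = 171.
The subsidy must fill the gap: s = Ps − Pb = 171 − 116 = 55.

Required subsidy s = 55 per unit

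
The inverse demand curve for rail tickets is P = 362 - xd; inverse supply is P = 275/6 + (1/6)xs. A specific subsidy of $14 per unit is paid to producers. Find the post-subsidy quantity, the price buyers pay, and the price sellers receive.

x' = 283; buyers pay $79; sellers receive $93

Pre-subsidy: 362 - x = 275/6 + (1/6)x gives x* = 271 and P* = 91.
With the subsidy, sellers receive Ps = Pb + 14 for each unit, where Pb is the price buyers pay.
On the curves, Pb = 362 - x and Ps = 275/6 + (1/6)x; the wedge Ps − Pb = 14 gives 275/6 + (1/6)x − (362 - x) = 14, so x' = 283.
Then Pb = 362 − 1·283 = 79 and Ps = 275/6 + (1/6)·283 = 93.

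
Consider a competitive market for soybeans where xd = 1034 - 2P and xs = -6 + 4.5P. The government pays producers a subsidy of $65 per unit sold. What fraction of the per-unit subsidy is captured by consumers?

Pre-subsidy: 1034 - 2P = -6 + 4.5P gives P* = 160, x* = 714.
With the subsidy, sellers receive Ps = Pb + 65 for each unit, where Pb is the price buyers pay.
Supply in terms of Pb becomes xs = -6 + 4.5(Pb + 65) = 286.5 + 4.5Pb. Setting this equal to demand: 1034 - 2Pb = 286.5 + 4.5Pb, so Pb = 115.
Sellers receive Ps = 115 + 65 = 180; x' = 1034 − 2·115 = 804.
Buyers' price falls by P* − Pb = 160 − 115 = 45; sellers' price rises by Ps − P* = 180 − 160 = 20.
So consumers capture 45/65 = 9/13 of each unit of subsidy.

Consumer share = 9/13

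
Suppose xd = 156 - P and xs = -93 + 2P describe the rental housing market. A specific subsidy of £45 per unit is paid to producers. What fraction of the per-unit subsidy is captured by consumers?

Consumer share = 2/3

Pre-subsidy: 156 - P = -93 + 2P gives P* = 83, x* = 73.
With the subsidy, sellers receive Ps = Pb + 45 for each unit, where Pb is the price buyers pay.
Supply in terms of Pb becomes xs = -93 + 2(Pb + 45) = -3 + 2Pb. Setting this equal to demand: 156 - Pb = -3 + 2Pb, so Pb = 53.
Sellers receive Ps = 53 + 45 = 98; x' = 156 − 1·53 = 103.
Buyers' price falls by P* − Pb = 83 − 53 = 30; sellers' price rises by Ps − P* = 98 − 83 = 15.
So consumers capture 30/45 = 2/3 of each unit of subsidy.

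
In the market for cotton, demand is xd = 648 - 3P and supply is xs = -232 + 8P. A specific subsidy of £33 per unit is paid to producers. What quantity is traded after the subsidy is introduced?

Pre-subsidy: 648 - 3P = -232 + 8P gives P* = 80, x* = 408.
With the subsidy, sellers receive Ps = Pb + 33 for each unit, where Pb is the price buyers pay.
Supply in terms of Pb becomes xs = -232 + 8(Pb + 33) = 32 + 8Pb. Setting this equal to demand: 648 - 3Pb = 32 + 8Pb, so Pb = 56.
Sellers receive Ps = 56 + 33 = 89; x' = 648 − 3·56 = 480.

x' = 480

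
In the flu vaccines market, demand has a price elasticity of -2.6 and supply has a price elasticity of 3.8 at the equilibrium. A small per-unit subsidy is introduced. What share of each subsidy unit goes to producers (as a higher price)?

Producer share = 0.40625

For a small subsidy around the equilibrium, the benefit split depends on the relative slopes, which at a point are proportional to the elasticities.
Buyer share = εs/(εs + |εd|) = 3.8/(3.8 + 2.6) = 0.59375; seller share = |εd|/(εs + |εd|) = 0.40625.
So producers capture 0.40625 of the subsidy.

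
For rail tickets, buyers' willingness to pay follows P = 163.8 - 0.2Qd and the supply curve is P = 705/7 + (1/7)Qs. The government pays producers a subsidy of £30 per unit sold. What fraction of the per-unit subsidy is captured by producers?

Producer share = 5/12

Pre-subsidy: 163.8 - 0.2Q = 705/7 + (1/7)Q gives Q* = 184 and P* = 127.
With the subsidy, sellers receive Ps = Pb + 30 for each unit, where Pb is the price buyers pay.
On the curves, Pb = 163.8 - 0.2Q and Ps = 705/7 + (1/7)Q; the wedge Ps − Pb = 30 gives 705/7 + (1/7)Q − (163.8 - 0.2Q) = 30, so Q' = 271.5.
Then Pb = 163.8 − 0.2·271.5 = 109.5 and Ps = 705/7 + (1/7)·271.5 = 139.5.
Buyers' price falls by P* − Pb = 127 − 109.5 = 17.5; sellers' price rises by Ps − P* = 139.5 − 127 = 12.5.
So producers capture 12.5/30 = 5/12 of each unit of subsidy.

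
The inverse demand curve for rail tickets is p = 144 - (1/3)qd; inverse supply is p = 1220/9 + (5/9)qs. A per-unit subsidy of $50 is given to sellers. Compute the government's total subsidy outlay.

Government cost = $3287.5

Pre-subsidy: 144 - (1/3)q = 1220/9 + (5/9)q gives q* = 9.5 and p* = 845/6.
With the subsidy, sellers receive ps = pb + 50 for each unit, where pb is the price buyers pay.
On the curves, pb = 144 - (1/3)q and ps = 1220/9 + (5/9)q; the wedge ps − pb = 50 gives 1220/9 + (5/9)q − (144 - (1/3)q) = 50, so q' = 65.75.
Then pb = 144 − (1/3)·65.75 = 1465/12 and ps = 1220/9 + (5/9)·65.75 = 2065/12.
Government outlay = subsidy × quantity = 50 × 65.75 = 3287.5.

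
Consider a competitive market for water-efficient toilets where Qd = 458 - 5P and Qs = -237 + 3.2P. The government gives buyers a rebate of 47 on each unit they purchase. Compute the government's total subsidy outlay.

Government cost = 242661/41

Pre-subsidy: 458 - 5P = -237 + 3.2P gives P* = 3475/41, Q* = 1403/41.
With the rebate, buyers effectively pay Pb = Ps − 47, where Ps is the price sellers receive.
Demand in terms of Ps becomes Qd = 458 − 5(Ps − 47) = 693 - 5Ps. Setting this equal to supply: 693 - 5Ps = -237 + 3.2Ps, so Ps = 4650/41.
Buyers pay Pb = 4650/41 − 47 = 2723/41; Q' = -237 + 3.2·(4650/41) = 5163/41.
Government outlay = subsidy × quantity = 47 × 5163/41 = 242661/41.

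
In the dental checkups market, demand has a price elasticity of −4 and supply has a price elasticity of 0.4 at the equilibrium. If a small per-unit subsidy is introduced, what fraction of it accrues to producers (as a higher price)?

Producer share = 10/11

For a small subsidy around the equilibrium, the benefit split depends on the relative slopes, which at a point are proportional to the elasticities.
Buyer share = εs/(εs + |εd|) = 0.4/(0.4 + 4) = 1/11; seller share = |εd|/(εs + |εd|) = 10/11.
So producers capture 10/11 of the subsidy.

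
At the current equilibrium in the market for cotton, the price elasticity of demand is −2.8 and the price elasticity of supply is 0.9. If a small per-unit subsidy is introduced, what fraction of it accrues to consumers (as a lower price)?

Consumer share = 9/37

For a small subsidy around the equilibrium, the benefit split depends on the relative slopes, which at a point are proportional to the elasticities.
Buyer share = εs/(εs + |εd|) = 0.9/(0.9 + 2.8) = 9/37; seller share = |εd|/(εs + |εd|) = 28/37.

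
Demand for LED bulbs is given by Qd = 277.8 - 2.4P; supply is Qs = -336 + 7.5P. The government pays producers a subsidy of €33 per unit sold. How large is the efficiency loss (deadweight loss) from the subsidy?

Pre-subsidy: 277.8 - 2.4P = -336 + 7.5P gives P* = 62, Q* = 129.
With the subsidy, sellers receive Ps = Pb + 33 for each unit, where Pb is the price buyers pay.
Supply in terms of Pb becomes Qs = -336 + 7.5(Pb + 33) = -88.5 + 7.5Pb. Setting this equal to demand: 277.8 - 2.4Pb = -88.5 + 7.5Pb, so Pb = 37.
Sellers receive Ps = 37 + 33 = 70; Q' = 277.8 − 2.4·37 = 189.
The subsidy expands output by 189 − 129 = 60 past the efficient level; on those units the gap between marginal cost and willingness to pay runs from 0 up to 33.
DWL = ½ × 33 × 60 = 990.

Deadweight loss = €990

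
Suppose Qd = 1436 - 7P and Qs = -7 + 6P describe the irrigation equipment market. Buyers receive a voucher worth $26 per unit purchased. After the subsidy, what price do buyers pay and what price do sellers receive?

Pre-subsidy: 1436 - 7P = -7 + 6P gives P* = 111, Q* = 659.
With the rebate, buyers effectively pay Pb = Ps − 26, where Ps is the price sellers receive.
Demand in terms of Ps becomes Qd = 1436 − 7(Ps − 26) = 1618 - 7Ps. Setting this equal to supply: 1618 - 7Ps = -7 + 6Ps, so Ps = 125.
Buyers pay Pb = 125 − 26 = 99; Q' = -7 + 6·125 = 743.

Buyers pay $99; sellers receive $125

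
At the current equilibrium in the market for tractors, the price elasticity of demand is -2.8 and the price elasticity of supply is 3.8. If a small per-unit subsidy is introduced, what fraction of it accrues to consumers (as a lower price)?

Consumer share = 19/33

For a small subsidy around the equilibrium, the benefit split depends on the relative slopes, which at a point are proportional to the elasticities.
Buyer share = εs/(εs + |εd|) = 3.8/(3.8 + 2.8) = 19/33; seller share = |εd|/(εs + |εd|) = 14/33.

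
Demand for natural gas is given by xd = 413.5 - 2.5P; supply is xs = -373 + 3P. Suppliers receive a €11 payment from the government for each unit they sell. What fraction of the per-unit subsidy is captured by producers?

Pre-subsidy: 413.5 - 2.5P = -373 + 3P gives P* = 143, x* = 56.
With the subsidy, sellers receive Ps = Pb + 11 for each unit, where Pb is the price buyers pay.
Supply in terms of Pb becomes xs = -373 + 3(Pb + 11) = -340 + 3Pb. Setting this equal to demand: 413.5 - 2.5Pb = -340 + 3Pb, so Pb = 137.
Sellers receive Ps = 137 + 11 = 148; x' = 413.5 − 2.5·137 = 71.
Buyers' price falls by P* − Pb = 143 − 137 = 6; sellers' price rises by Ps − P* = 148 − 143 = 5.
So producers capture 5/11 = 5/11 of each unit of subsidy.

Producer share = 5/11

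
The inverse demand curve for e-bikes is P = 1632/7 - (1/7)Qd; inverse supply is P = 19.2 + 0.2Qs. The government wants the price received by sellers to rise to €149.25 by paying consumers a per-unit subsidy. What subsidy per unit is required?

Required subsidy s = €9 per unit

At a seller price of 149.25, quantity supplied is -96 + 5·149.25 = 650.25.
Buyers absorb 650.25 only when they pay Pb = 1632/7 − (1/7)·650.25 = 140.25.
s = Ps − Pb = 149.25 − 140.25 = 9.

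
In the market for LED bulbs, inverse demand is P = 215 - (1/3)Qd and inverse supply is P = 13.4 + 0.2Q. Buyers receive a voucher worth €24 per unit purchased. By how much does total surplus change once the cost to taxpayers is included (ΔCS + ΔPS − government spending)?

Net change in total surplus = -€540

Pre-subsidy: 215 - (1/3)Q = 13.4 + 0.2Q gives Q* = 378 and P* = 89.
With the rebate, buyers effectively pay Pb = Ps − 24, where Ps is the price sellers receive.
On the curves, Pb = 215 - (1/3)Q and Ps = 13.4 + 0.2Q; the wedge Ps − Pb = 24 gives 13.4 + 0.2Q − (215 - (1/3)Q) = 24, so Q' = 423.
Then Pb = 215 − (1/3)·423 = 74 and Ps = 13.4 + 0.2·423 = 98.
ΔCS = ½(378 + 423)(89 − 74) = 6007.5; ΔPS = ½(378 + 423)(98 − 89) = 3604.5.
Government spending = 24 × 423 = 10152.
Net change = 6007.5 + 3604.5 − 10152 = -540. The loss equals the DWL triangle ½·24·45.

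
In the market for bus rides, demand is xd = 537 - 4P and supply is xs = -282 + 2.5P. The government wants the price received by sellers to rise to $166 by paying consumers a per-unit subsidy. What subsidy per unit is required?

At a seller price of 166, quantity supplied is -282 + 2.5·166 = 133.
Buyers absorb 133 only when they pay Pb with 537 − 4·Pb = 133, i.e. Pb = 101.
s = Ps − Pb = 166 − 101 = 65.

Required subsidy s = $65 per unit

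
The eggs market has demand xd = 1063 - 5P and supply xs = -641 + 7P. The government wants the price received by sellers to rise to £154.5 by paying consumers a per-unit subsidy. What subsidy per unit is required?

Required subsidy s = £30 per unit

At a seller price of 154.5, quantity supplied is -641 + 7·154.5 = 440.5.
Buyers absorb 440.5 only when they pay Pb with 1063 − 5·Pb = 440.5, i.e. Pb = 124.5.
s = Ps − Pb = 154.5 − 124.5 = 30.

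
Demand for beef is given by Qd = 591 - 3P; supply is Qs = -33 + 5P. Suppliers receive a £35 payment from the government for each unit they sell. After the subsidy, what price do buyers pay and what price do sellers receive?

Pre-subsidy: 591 - 3P = -33 + 5P gives P* = 78, Q* = 357.
With the subsidy, sellers receive Ps = Pb + 35 for each unit, where Pb is the price buyers pay.
Supply in terms of Pb becomes Qs = -33 + 5(Pb + 35) = 142 + 5Pb. Setting this equal to demand: 591 - 3Pb = 142 + 5Pb, so Pb = 56.125.
Sellers receive Ps = 56.125 + 35 = 91.125; Q' = 591 − 3·56.125 = 422.625.

Buyers pay £56.125; sellers receive £91.125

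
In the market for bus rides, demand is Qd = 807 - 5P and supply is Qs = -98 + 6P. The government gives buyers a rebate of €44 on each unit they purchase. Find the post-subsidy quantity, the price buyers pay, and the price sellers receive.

Pre-subsidy: 807 - 5P = -98 + 6P gives P* = 905/11, Q* = 4352/11.
With the rebate, buyers effectively pay Pb = Ps − 44, where Ps is the price sellers receive.
Demand in terms of Ps becomes Qd = 807 − 5(Ps − 44) = 1027 - 5Ps. Setting this equal to supply: 1027 - 5Ps = -98 + 6Ps, so Ps = 1125/11.
Buyers pay Pb = 1125/11 − 44 = 641/11; Q' = -98 + 6·(1125/11) = 5672/11.

Q' = 5672/11; buyers pay 641/11; sellers receive 1125/11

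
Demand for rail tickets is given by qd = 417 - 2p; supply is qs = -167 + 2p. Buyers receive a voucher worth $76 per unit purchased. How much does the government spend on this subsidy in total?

Pre-subsidy: 417 - 2p = -167 + 2p gives p* = 146, q* = 125.
With the rebate, buyers effectively pay pb = ps − 76, where ps is the price sellers receive.
Demand in terms of ps becomes qd = 417 − 2(ps − 76) = 569 - 2ps. Setting this equal to supply: 569 - 2ps = -167 + 2ps, so ps = 184.
Buyers pay pb = 184 − 76 = 108; q' = -167 + 2·184 = 201.
Government outlay = subsidy × quantity = 76 × 201 = 15276.

Government cost = $15276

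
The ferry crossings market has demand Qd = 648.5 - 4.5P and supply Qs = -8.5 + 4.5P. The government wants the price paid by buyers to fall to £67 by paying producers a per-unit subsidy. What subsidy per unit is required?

At a buyer price of 67, quantity demanded is 648.5 − 4.5·67 = 347.
Sellers supply 347 only when they receive Ps with -8.5 + 4.5·Ps = 347, i.e. Ps = 79.
s = Ps − Pb = 79 − 67 = 12.

Required subsidy s = £12 per unit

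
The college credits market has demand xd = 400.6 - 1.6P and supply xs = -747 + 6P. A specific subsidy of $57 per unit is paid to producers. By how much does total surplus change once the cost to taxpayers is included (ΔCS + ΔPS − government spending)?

Net change in total surplus = -$2052

Pre-subsidy: 400.6 - 1.6P = -747 + 6P gives P* = 151, x* = 159.
With the subsidy, sellers receive Ps = Pb + 57 for each unit, where Pb is the price buyers pay.
Supply in terms of Pb becomes xs = -747 + 6(Pb + 57) = -405 + 6Pb. Setting this equal to demand: 400.6 - 1.6Pb = -405 + 6Pb, so Pb = 106.
Sellers receive Ps = 106 + 57 = 163; x' = 400.6 − 1.6·106 = 231.
ΔCS = ½(159 + 231)(151 − 106) = 8775; ΔPS = ½(159 + 231)(163 − 151) = 2340.
Government spending = 57 × 231 = 13167.
Net change = 8775 + 2340 − 13167 = -2052. The loss equals the DWL triangle ½·57·72.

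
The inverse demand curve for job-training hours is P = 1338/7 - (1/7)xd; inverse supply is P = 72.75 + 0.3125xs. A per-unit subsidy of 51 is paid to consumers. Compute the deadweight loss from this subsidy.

Deadweight loss = 2856

Pre-subsidy: 1338/7 - (1/7)x = 72.75 + 0.3125x gives x* = 260 and P* = 154.
With the rebate, buyers effectively pay Pb = Ps − 51, where Ps is the price sellers receive.
On the curves, Pb = 1338/7 - (1/7)x and Ps = 72.75 + 0.3125x; the wedge Ps − Pb = 51 gives 72.75 + 0.3125x − (1338/7 - (1/7)x) = 51, so x' = 372.
Then Pb = 1338/7 − (1/7)·372 = 138 and Ps = 72.75 + 0.3125·372 = 189.
The subsidy expands output by 372 − 260 = 112 past the efficient level; on those units the gap between marginal cost and willingness to pay runs from 0 up to 51.
DWL = ½ × 51 × 112 = 2856.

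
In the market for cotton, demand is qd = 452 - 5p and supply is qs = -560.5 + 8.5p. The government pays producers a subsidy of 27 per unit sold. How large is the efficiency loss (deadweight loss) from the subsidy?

Deadweight loss = 1147.5

Pre-subsidy: 452 - 5p = -560.5 + 8.5p gives p* = 75, q* = 77.
With the subsidy, sellers receive ps = pb + 27 for each unit, where pb is the price buyers pay.
Supply in terms of pb becomes qs = -560.5 + 8.5(pb + 27) = -331 + 8.5pb. Setting this equal to demand: 452 - 5pb = -331 + 8.5pb, so pb = 58.
Sellers receive ps = 58 + 27 = 85; q' = 452 − 5·58 = 162.
The subsidy expands output by 162 − 77 = 85 past the efficient level; on those units the gap between marginal cost and willingness to pay runs from 0 up to 27.
DWL = ½ × 27 × 85 = 1147.5.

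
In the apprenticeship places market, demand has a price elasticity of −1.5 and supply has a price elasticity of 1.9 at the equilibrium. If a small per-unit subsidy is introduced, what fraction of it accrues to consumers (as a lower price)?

Consumer share = 19/34

For a small subsidy around the equilibrium, the benefit split depends on the relative slopes, which at a point are proportional to the elasticities.
Buyer share = εs/(εs + |εd|) = 1.9/(1.9 + 1.5) = 19/34; seller share = |εd|/(εs + |εd|) = 15/34.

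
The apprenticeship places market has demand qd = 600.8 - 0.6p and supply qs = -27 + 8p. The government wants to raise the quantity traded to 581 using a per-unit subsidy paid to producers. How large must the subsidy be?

Required subsidy s = 43 per unit

At q = 581, invert demand for the buyer price: pb = (600.8 − 581)/0.6 = 33; invert supply for the seller price: ps = (581 − (-27))/8 = 76.
The subsidy must fill the gap: s = ps − pb = 76 − 33 = 43.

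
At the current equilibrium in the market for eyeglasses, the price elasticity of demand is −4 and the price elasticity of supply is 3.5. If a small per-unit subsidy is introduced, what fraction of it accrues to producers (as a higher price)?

Producer share = 8/15

For a small subsidy around the equilibrium, the benefit split depends on the relative slopes, which at a point are proportional to the elasticities.
Buyer share = εs/(εs + |εd|) = 3.5/(3.5 + 4) = 7/15; seller share = |εd|/(εs + |εd|) = 8/15.
So producers capture 8/15 of the subsidy.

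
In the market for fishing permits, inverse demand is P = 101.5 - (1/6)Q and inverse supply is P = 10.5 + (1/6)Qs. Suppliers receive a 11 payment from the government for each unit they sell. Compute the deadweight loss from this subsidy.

Pre-subsidy: 101.5 - (1/6)Q = 10.5 + (1/6)Q gives Q* = 273 and P* = 56.
With the subsidy, sellers receive Ps = Pb + 11 for each unit, where Pb is the price buyers pay.
On the curves, Pb = 101.5 - (1/6)Q and Ps = 10.5 + (1/6)Q; the wedge Ps − Pb = 11 gives 10.5 + (1/6)Q − (101.5 - (1/6)Q) = 11, so Q' = 306.
Then Pb = 101.5 − (1/6)·306 = 50.5 and Ps = 10.5 + (1/6)·306 = 61.5.
The subsidy expands output by 306 − 273 = 33 past the efficient level; on those units the gap between marginal cost and willingness to pay runs from 0 up to 11.
DWL = ½ × 11 × 33 = 181.5.

Deadweight loss = 181.5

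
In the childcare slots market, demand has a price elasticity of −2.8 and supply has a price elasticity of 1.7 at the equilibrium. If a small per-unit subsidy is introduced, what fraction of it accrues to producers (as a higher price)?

For a small subsidy around the equilibrium, the benefit split depends on the relative slopes, which at a point are proportional to the elasticities.
Buyer share = εs/(εs + |εd|) = 1.7/(1.7 + 2.8) = 17/45; seller share = |εd|/(εs + |εd|) = 28/45.
So producers capture 28/45 of the subsidy.

Producer share = 28/45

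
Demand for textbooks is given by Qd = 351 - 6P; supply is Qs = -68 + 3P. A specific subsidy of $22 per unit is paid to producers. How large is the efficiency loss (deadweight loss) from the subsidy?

Deadweight loss = $484

Pre-subsidy: 351 - 6P = -68 + 3P gives P* = 419/9, Q* = 215/3.
With the subsidy, sellers receive Ps = Pb + 22 for each unit, where Pb is the price buyers pay.
Supply in terms of Pb becomes Qs = -68 + 3(Pb + 22) = -2 + 3Pb. Setting this equal to demand: 351 - 6Pb = -2 + 3Pb, so Pb = 353/9.
Sellers receive Ps = 353/9 + 22 = 551/9; Q' = 351 − 6·(353/9) = 347/3.
The subsidy expands output by 347/3 − 215/3 = 44 past the efficient level; on those units the gap between marginal cost and willingness to pay runs from 0 up to 22.
DWL = ½ × 22 × 44 = 484.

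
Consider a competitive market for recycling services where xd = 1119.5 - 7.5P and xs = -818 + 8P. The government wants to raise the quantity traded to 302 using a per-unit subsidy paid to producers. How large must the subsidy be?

At x = 302, invert demand for the buyer price: Pb = (1119.5 − 302)/7.5 = 109; invert supply for the seller price: Ps = (302 − (-818))/8 = 140.
The subsidy must fill the gap: s = Ps − Pb = 140 − 109 = 31.

Required subsidy s = 31 per unit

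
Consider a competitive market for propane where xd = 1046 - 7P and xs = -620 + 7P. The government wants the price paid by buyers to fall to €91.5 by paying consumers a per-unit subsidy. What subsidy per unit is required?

Required subsidy s = €55 per unit

At a buyer price of 91.5, quantity demanded is 1046 − 7·91.5 = 405.5.
Sellers supply 405.5 only when they receive Ps with -620 + 7·Ps = 405.5, i.e. Ps = 146.5.
s = Ps − Pb = 146.5 − 91.5 = 55.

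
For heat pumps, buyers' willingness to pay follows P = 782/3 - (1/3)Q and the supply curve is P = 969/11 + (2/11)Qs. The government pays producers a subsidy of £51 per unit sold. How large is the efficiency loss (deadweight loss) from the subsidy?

Pre-subsidy: 782/3 - (1/3)Q = 969/11 + (2/11)Q gives Q* = 335 and P* = 149.
With the subsidy, sellers receive Ps = Pb + 51 for each unit, where Pb is the price buyers pay.
On the curves, Pb = 782/3 - (1/3)Q and Ps = 969/11 + (2/11)Q; the wedge Ps − Pb = 51 gives 969/11 + (2/11)Q − (782/3 - (1/3)Q) = 51, so Q' = 434.
Then Pb = 782/3 − (1/3)·434 = 116 and Ps = 969/11 + (2/11)·434 = 167.
The subsidy expands output by 434 − 335 = 99 past the efficient level; on those units the gap between marginal cost and willingness to pay runs from 0 up to 51.
DWL = ½ × 51 × 99 = 2524.5.

Deadweight loss = £2524.5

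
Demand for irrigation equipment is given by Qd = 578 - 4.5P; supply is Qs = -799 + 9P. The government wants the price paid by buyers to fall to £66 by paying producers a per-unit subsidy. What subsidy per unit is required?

At a buyer price of 66, quantity demanded is 578 − 4.5·66 = 281.
Sellers supply 281 only when they receive Ps with -799 + 9·Ps = 281, i.e. Ps = 120.
s = Ps − Pb = 120 − 66 = 54.

Required subsidy s = £54 per unit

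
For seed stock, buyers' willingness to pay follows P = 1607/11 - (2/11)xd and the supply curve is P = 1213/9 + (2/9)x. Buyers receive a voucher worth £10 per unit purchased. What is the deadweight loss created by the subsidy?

Pre-subsidy: 1607/11 - (2/11)x = 1213/9 + (2/9)x gives x* = 28 and P* = 141.
With the rebate, buyers effectively pay Pb = Ps − 10, where Ps is the price sellers receive.
On the curves, Pb = 1607/11 - (2/11)x and Ps = 1213/9 + (2/9)x; the wedge Ps − Pb = 10 gives 1213/9 + (2/9)x − (1607/11 - (2/11)x) = 10, so x' = 52.75.
Then Pb = 1607/11 − (2/11)·52.75 = 136.5 and Ps = 1213/9 + (2/9)·52.75 = 146.5.
The subsidy expands output by 52.75 − 28 = 24.75 past the efficient level; on those units the gap between marginal cost and willingness to pay runs from 0 up to 10.
DWL = ½ × 10 × 24.75 = 123.75.

Deadweight loss = £123.75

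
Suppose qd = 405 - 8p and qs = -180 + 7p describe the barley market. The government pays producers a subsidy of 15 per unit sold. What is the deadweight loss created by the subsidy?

Pre-subsidy: 405 - 8p = -180 + 7p gives p* = 39, q* = 93.
With the subsidy, sellers receive ps = pb + 15 for each unit, where pb is the price buyers pay.
Supply in terms of pb becomes qs = -180 + 7(pb + 15) = -75 + 7pb. Setting this equal to demand: 405 - 8pb = -75 + 7pb, so pb = 32.
Sellers receive ps = 32 + 15 = 47; q' = 405 − 8·32 = 149.
The subsidy expands output by 149 − 93 = 56 past the efficient level; on those units the gap between marginal cost and willingness to pay runs from 0 up to 15.
DWL = ½ × 15 × 56 = 420.

Deadweight loss = 420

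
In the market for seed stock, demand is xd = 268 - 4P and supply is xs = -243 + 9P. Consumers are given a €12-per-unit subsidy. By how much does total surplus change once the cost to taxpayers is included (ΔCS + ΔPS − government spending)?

Net change in total surplus = -2592/13

Pre-subsidy: 268 - 4P = -243 + 9P gives P* = 511/13, x* = 1440/13.
With the rebate, buyers effectively pay Pb = Ps − 12, where Ps is the price sellers receive.
Demand in terms of Ps becomes xd = 268 − 4(Ps − 12) = 316 - 4Ps. Setting this equal to supply: 316 - 4Ps = -243 + 9Ps, so Ps = 43.
Buyers pay Pb = 43 − 12 = 31; x' = -243 + 9·43 = 144.
ΔCS = ½(1440/13 + 144)(511/13 − 31) = 178848/169; ΔPS = ½(1440/13 + 144)(43 − 511/13) = 79488/169.
Government spending = 12 × 144 = 1728.
Net change = 178848/169 + 79488/169 − 1728 = -2592/13. The loss equals the DWL triangle ½·12·432/13.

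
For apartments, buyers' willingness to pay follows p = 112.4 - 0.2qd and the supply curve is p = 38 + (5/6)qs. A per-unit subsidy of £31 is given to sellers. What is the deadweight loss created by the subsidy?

Pre-subsidy: 112.4 - 0.2q = 38 + (5/6)q gives q* = 72 and p* = 98.
With the subsidy, sellers receive ps = pb + 31 for each unit, where pb is the price buyers pay.
On the curves, pb = 112.4 - 0.2q and ps = 38 + (5/6)q; the wedge ps − pb = 31 gives 38 + (5/6)q − (112.4 - 0.2q) = 31, so q' = 102.
Then pb = 112.4 − 0.2·102 = 92 and ps = 38 + (5/6)·102 = 123.
The subsidy expands output by 102 − 72 = 30 past the efficient level; on those units the gap between marginal cost and willingness to pay runs from 0 up to 31.
DWL = ½ × 31 × 30 = 465.

Deadweight loss = £465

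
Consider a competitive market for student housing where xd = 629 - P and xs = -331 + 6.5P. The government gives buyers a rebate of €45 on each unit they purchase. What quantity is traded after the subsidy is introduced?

x' = 540

Pre-subsidy: 629 - P = -331 + 6.5P gives P* = 128, x* = 501.
With the rebate, buyers effectively pay Pb = Ps − 45, where Ps is the price sellers receive.
Demand in terms of Ps becomes xd = 629 − 1(Ps − 45) = 674 - Ps. Setting this equal to supply: 674 - Ps = -331 + 6.5Ps, so Ps = 134.
Buyers pay Pb = 134 − 45 = 89; x' = -331 + 6.5·134 = 540.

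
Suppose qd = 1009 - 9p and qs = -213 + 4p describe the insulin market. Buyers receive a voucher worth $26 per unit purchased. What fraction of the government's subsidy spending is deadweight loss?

Pre-subsidy: 1009 - 9p = -213 + 4p gives p* = 94, q* = 163.
With the rebate, buyers effectively pay pb = ps − 26, where ps is the price sellers receive.
Demand in terms of ps becomes qd = 1009 − 9(ps − 26) = 1243 - 9ps. Setting this equal to supply: 1243 - 9ps = -213 + 4ps, so ps = 112.
Buyers pay pb = 112 − 26 = 86; q' = -213 + 4·112 = 235.
ΔCS = ½(163 + 235)(94 − 86) = 1592; ΔPS = ½(163 + 235)(112 − 94) = 3582.
Government spending = 26 × 235 = 6110.
DWL = ½ × 26 × (235 − 163) = 936; fraction = 936 / 6110 = 36/235.

DWL / government spending = 36/235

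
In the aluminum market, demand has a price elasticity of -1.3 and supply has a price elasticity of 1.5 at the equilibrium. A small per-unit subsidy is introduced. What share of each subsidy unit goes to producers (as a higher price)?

Producer share = 13/28

For a small subsidy around the equilibrium, the benefit split depends on the relative slopes, which at a point are proportional to the elasticities.
Buyer share = εs/(εs + |εd|) = 1.5/(1.5 + 1.3) = 15/28; seller share = |εd|/(εs + |εd|) = 13/28.
So producers capture 13/28 of the subsidy.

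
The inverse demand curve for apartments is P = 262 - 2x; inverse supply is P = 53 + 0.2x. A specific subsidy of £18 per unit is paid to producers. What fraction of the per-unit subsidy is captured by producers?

Pre-subsidy: 262 - 2x = 53 + 0.2x gives x* = 95 and P* = 72.
With the subsidy, sellers receive Ps = Pb + 18 for each unit, where Pb is the price buyers pay.
On the curves, Pb = 262 - 2x and Ps = 53 + 0.2x; the wedge Ps − Pb = 18 gives 53 + 0.2x − (262 - 2x) = 18, so x' = 1135/11.
Then Pb = 262 − 2·(1135/11) = 612/11 and Ps = 53 + 0.2·(1135/11) = 810/11.
Buyers' price falls by P* − Pb = 72 − 612/11 = 180/11; sellers' price rises by Ps − P* = 810/11 − 72 = 18/11.
So producers capture (18/11)/18 = 1/11 of each unit of subsidy.

Producer share = 1/11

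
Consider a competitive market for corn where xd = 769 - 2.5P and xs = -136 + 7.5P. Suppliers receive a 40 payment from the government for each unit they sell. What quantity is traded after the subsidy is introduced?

x' = 617.75

Pre-subsidy: 769 - 2.5P = -136 + 7.5P gives P* = 90.5, x* = 542.75.
With the subsidy, sellers receive Ps = Pb + 40 for each unit, where Pb is the price buyers pay.
Supply in terms of Pb becomes xs = -136 + 7.5(Pb + 40) = 164 + 7.5Pb. Setting this equal to demand: 769 - 2.5Pb = 164 + 7.5Pb, so Pb = 60.5.
Sellers receive Ps = 60.5 + 40 = 100.5; x' = 769 − 2.5·60.5 = 617.75.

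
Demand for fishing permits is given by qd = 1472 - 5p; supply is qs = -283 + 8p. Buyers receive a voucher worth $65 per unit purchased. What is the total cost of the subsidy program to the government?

Pre-subsidy: 1472 - 5p = -283 + 8p gives p* = 135, q* = 797.
With the rebate, buyers effectively pay pb = ps − 65, where ps is the price sellers receive.
Demand in terms of ps becomes qd = 1472 − 5(ps − 65) = 1797 - 5ps. Setting this equal to supply: 1797 - 5ps = -283 + 8ps, so ps = 160.
Buyers pay pb = 160 − 65 = 95; q' = -283 + 8·160 = 997.
Government outlay = subsidy × quantity = 65 × 997 = 64805.

Government cost = $64805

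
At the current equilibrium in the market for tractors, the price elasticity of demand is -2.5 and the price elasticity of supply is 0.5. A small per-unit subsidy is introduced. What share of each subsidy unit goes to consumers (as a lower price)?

For a small subsidy around the equilibrium, the benefit split depends on the relative slopes, which at a point are proportional to the elasticities.
Buyer share = εs/(εs + |εd|) = 0.5/(0.5 + 2.5) = 1/6; seller share = |εd|/(εs + |εd|) = 5/6.

Consumer share = 1/6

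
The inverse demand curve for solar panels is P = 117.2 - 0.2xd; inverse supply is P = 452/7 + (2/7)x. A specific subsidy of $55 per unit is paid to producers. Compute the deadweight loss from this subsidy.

Deadweight loss = 105875/34

Pre-subsidy: 117.2 - 0.2x = 452/7 + (2/7)x gives x* = 1842/17 and P* = 1624/17.
With the subsidy, sellers receive Ps = Pb + 55 for each unit, where Pb is the price buyers pay.
On the curves, Pb = 117.2 - 0.2x and Ps = 452/7 + (2/7)x; the wedge Ps − Pb = 55 gives 452/7 + (2/7)x − (117.2 - 0.2x) = 55, so x' = 3767/17.
Then Pb = 117.2 − 0.2·(3767/17) = 1239/17 and Ps = 452/7 + (2/7)·(3767/17) = 2174/17.
The subsidy expands output by 3767/17 − 1842/17 = 1925/17 past the efficient level; on those units the gap between marginal cost and willingness to pay runs from 0 up to 55.
DWL = ½ × 55 × 1925/17 = 105875/34.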